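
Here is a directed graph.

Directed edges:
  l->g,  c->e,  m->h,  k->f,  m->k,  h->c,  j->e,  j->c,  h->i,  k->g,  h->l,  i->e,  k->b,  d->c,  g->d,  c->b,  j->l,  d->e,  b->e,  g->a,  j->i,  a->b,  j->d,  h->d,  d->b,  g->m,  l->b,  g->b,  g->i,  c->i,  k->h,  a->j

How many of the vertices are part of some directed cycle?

A vertex is on a directed cycle iff it belongs to a strongly connected component of size ≥ 2 (or has a self-loop).
The vertices on cycles are {a, g, h, j, k, l, m} — 7 in total.

7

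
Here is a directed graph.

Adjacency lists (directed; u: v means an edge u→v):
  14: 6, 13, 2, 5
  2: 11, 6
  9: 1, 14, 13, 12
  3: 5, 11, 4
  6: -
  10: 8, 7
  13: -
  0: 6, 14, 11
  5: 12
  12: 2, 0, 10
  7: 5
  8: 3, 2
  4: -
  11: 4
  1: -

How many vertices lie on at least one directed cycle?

A vertex is on a directed cycle iff it belongs to a strongly connected component of size ≥ 2 (or has a self-loop).
The vertices on cycles are {0, 3, 5, 7, 8, 10, 12, 14} — 8 in total.

8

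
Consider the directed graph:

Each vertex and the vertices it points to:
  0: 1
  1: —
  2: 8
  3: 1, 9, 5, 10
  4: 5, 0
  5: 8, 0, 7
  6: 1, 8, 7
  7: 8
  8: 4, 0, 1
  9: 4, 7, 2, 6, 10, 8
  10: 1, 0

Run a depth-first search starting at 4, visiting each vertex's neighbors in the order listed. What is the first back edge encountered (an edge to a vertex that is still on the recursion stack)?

8->4

DFS from 4 (visiting each vertex's neighbors in the order listed); mark gray on enter, black on exit:
4 gray
  5 gray
    8 gray
      8→4: 4 is gray → back edge
First back edge: 8 → 4.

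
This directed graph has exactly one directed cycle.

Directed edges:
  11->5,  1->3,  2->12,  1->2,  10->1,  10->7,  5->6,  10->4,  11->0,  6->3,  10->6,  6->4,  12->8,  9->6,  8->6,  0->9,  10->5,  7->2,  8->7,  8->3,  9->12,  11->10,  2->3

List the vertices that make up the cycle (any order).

2, 7, 8, 12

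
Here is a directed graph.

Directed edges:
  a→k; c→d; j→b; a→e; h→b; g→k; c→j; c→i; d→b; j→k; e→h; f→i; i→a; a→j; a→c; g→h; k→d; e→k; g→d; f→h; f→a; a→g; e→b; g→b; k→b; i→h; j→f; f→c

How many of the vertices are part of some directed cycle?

5

A vertex is on a directed cycle iff it belongs to a strongly connected component of size ≥ 2 (or has a self-loop).
The vertices on cycles are {a, c, f, i, j} — 5 in total.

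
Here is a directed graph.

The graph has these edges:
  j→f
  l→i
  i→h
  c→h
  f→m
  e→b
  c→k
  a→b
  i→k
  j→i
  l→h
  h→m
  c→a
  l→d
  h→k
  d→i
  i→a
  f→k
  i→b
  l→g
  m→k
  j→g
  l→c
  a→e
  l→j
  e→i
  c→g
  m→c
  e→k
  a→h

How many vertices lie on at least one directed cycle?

A vertex is on a directed cycle iff it belongs to a strongly connected component of size ≥ 2 (or has a self-loop).
The vertices on cycles are {a, c, e, h, i, m} — 6 in total.

6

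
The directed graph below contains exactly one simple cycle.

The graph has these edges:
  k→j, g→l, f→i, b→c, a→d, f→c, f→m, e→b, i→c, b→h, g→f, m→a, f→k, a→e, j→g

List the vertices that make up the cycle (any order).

f, g, j, k

DFS with gray/black marking from g:
g gray
  f gray
    i gray
      c gray
      c black
    i black
    k gray
      j gray
        j→g: g is gray → back edge
Back edge closes the cycle g → f → k → j → g; its vertices are {f, g, j, k}.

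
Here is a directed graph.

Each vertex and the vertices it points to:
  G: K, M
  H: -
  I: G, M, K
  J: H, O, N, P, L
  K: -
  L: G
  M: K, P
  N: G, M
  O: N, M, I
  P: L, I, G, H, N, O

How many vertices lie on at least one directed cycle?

7

A vertex is on a directed cycle iff it belongs to a strongly connected component of size ≥ 2 (or has a self-loop).
The vertices on cycles are {G, I, L, M, N, O, P} — 7 in total.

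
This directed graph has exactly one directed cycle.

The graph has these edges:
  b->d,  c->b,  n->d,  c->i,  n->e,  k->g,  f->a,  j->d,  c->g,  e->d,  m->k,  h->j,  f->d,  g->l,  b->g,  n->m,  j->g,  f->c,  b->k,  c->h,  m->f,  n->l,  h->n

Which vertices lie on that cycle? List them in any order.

c, f, h, m, n

DFS with gray/black marking from f:
f gray
  a gray
  a black
  c gray
    g gray
      l gray
      l black
    g black
    b gray
      b→g: g black — skip
      k gray
        k→g: g black — skip
      k black
      d gray
      d black
    b black
    i gray
    i black
    h gray
      j gray
        j→d: d black — skip
        j→g: g black — skip
      j black
      n gray
        n→d: d black — skip
        e gray
          e→d: d black — skip
        e black
        m gray
          m→k: k black — skip
          m→f: f is gray → back edge
Back edge closes the cycle f → c → h → n → m → f; its vertices are {c, f, h, m, n}.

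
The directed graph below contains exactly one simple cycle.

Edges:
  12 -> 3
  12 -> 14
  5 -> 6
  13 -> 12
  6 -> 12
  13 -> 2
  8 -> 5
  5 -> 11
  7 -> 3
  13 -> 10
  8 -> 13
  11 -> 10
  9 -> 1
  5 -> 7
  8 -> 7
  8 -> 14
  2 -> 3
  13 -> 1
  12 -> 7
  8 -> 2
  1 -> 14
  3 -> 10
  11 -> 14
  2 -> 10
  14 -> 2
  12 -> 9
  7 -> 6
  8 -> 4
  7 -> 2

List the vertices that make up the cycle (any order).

6, 7, 12

DFS with gray/black marking from 6:
6 gray
  12 gray
    3 gray
      10 gray
      10 black
    3 black
    9 gray
      1 gray
        14 gray
          2 gray
            2→3: 3 black — skip
            2→10: 10 black — skip
          2 black
        14 black
      1 black
    9 black
    12→14: 14 black — skip
    7 gray
      7→3: 3 black — skip
      7→2: 2 black — skip
      7→6: 6 is gray → back edge
Back edge closes the cycle 6 → 12 → 7 → 6; its vertices are {6, 7, 12}.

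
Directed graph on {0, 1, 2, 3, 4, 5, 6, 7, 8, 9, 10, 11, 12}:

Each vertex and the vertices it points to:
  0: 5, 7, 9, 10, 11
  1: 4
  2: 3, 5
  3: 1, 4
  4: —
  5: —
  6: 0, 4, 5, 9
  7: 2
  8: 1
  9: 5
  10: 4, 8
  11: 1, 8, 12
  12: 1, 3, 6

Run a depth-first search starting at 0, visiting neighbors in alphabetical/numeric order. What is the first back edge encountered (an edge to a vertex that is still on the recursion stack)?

6->0

DFS from 0 (visiting neighbors in alphabetical/numeric order); mark gray on enter, black on exit:
0 gray
  5 gray
  5 black
  7 gray
    2 gray
      3 gray
        1 gray
          4 gray
          4 black
        1 black
        3→4: 4 black — skip
      3 black
      2→5: 5 black — skip
    2 black
  7 black
  9 gray
    9→5: 5 black — skip
  9 black
  10 gray
    10→4: 4 black — skip
    8 gray
      8→1: 1 black — skip
    8 black
  10 black
  11 gray
    11→1: 1 black — skip
    11→8: 8 black — skip
    12 gray
      12→1: 1 black — skip
      12→3: 3 black — skip
      6 gray
        6→0: 0 is gray → back edge
First back edge: 6 → 0.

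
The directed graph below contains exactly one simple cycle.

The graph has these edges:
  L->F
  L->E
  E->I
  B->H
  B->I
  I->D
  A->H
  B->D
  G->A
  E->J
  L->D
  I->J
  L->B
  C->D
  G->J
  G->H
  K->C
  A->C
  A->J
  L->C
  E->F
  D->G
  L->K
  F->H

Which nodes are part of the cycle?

A, C, D, G

DFS with gray/black marking from C:
C gray
  D gray
    G gray
      A gray
        H gray
        H black
        J gray
        J black
        A→C: C is gray → back edge
Back edge closes the cycle C → D → G → A → C; its vertices are {A, C, D, G}.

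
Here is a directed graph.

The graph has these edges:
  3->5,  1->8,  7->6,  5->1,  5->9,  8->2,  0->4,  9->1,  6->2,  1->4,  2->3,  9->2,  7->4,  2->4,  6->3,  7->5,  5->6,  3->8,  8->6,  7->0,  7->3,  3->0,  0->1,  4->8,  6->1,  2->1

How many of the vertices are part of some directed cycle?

A vertex is on a directed cycle iff it belongs to a strongly connected component of size ≥ 2 (or has a self-loop).
The vertices on cycles are {0, 1, 2, 3, 4, 5, 6, 8, 9} — 9 in total.

9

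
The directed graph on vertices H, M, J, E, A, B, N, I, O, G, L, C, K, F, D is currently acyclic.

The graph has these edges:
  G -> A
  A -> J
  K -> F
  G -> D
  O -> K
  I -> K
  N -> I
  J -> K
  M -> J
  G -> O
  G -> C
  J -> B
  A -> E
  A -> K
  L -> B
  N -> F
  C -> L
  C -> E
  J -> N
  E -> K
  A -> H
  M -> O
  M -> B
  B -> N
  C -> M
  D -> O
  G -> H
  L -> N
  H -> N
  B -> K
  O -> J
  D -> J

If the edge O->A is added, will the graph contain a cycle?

No

Adding O→A creates a cycle iff A can already reach O.
Explore from A: no path reaches O. The graph stays acyclic.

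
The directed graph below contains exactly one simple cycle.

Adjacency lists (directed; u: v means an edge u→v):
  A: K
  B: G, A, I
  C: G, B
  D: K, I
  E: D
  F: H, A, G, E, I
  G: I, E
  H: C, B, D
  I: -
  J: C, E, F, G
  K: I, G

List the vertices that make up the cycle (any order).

DFS with gray/black marking from E:
E gray
  D gray
    K gray
      I gray
      I black
      G gray
        G→I: I black — skip
        G→E: E is gray → back edge
Back edge closes the cycle E → D → K → G → E; its vertices are {D, E, G, K}.

D, E, G, K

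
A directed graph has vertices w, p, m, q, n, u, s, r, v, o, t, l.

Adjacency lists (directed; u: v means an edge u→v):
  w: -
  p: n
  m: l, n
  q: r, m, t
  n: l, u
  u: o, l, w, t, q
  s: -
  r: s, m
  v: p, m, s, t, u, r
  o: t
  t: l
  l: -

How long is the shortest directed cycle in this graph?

4

For each vertex v, BFS finds the shortest path from v back to v.
The shortest such closed walk is u → q → m → n → u, length 4.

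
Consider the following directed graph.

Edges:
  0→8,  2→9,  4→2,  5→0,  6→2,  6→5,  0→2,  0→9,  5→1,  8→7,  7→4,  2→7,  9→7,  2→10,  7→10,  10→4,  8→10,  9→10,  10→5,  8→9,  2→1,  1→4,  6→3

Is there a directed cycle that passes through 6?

No

6 lies on a cycle iff there is a path from 6 back to itself.
Exploring from 6, it never reaches itself; equivalently, its strongly connected component is a singleton.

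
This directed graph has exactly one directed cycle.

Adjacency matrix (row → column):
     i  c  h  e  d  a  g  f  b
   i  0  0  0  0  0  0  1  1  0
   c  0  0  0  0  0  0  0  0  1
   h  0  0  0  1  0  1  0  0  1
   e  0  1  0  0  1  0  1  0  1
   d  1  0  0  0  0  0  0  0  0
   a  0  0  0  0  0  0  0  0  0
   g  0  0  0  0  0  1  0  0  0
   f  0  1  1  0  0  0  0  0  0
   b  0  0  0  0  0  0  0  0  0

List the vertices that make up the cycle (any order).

d, e, f, h, i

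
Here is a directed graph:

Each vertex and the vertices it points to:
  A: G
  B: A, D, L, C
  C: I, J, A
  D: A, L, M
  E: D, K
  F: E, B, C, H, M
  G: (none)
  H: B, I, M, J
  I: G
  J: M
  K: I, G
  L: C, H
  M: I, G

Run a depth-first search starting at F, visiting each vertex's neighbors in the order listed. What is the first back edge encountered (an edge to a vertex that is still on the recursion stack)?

DFS from F (visiting each vertex's neighbors in the order listed); mark gray on enter, black on exit:
F gray
  E gray
    D gray
      A gray
        G gray
        G black
      A black
      L gray
        C gray
          I gray
            I→G: G black — skip
          I black
          J gray
            M gray
              M→I: I black — skip
              M→G: G black — skip
            M black
          J black
          C→A: A black — skip
        C black
        H gray
          B gray
            B→A: A black — skip
            B→D: D is gray → back edge
First back edge: B → D.

B→D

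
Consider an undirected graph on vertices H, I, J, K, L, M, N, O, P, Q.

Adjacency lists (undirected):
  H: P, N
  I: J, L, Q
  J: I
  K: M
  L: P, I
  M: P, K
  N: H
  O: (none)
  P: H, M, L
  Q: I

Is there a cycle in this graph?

No

DFS, tracking each vertex's parent; an edge to a visited non-parent vertex closes a cycle.
Start from H:
visit H (parent –)
  visit P (parent H)
    P–H: parent, skip
    visit M (parent P)
      M–P: parent, skip
      visit K (parent M)
        K–M: parent, skip
    visit L (parent P)
      L–P: parent, skip
      visit I (parent L)
        visit J (parent I)
          J–I: parent, skip
        I–L: parent, skip
        visit Q (parent I)
          Q–I: parent, skip
  visit N (parent H)
    N–H: parent, skip
visit O (parent –)
No non-parent visited neighbor found — the graph is a forest.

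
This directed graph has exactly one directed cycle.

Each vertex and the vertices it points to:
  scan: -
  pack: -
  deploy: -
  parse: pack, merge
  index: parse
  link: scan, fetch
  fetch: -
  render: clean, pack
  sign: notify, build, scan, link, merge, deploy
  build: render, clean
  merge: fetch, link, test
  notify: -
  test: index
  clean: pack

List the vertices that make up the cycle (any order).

DFS with gray/black marking from merge:
merge gray
  fetch gray
  fetch black
  link gray
    scan gray
    scan black
    link→fetch: fetch black — skip
  link black
  test gray
    index gray
      parse gray
        pack gray
        pack black
        parse→merge: merge is gray → back edge
Back edge closes the cycle merge → test → index → parse → merge; its vertices are {test, index, merge, parse}.

test, index, merge, parse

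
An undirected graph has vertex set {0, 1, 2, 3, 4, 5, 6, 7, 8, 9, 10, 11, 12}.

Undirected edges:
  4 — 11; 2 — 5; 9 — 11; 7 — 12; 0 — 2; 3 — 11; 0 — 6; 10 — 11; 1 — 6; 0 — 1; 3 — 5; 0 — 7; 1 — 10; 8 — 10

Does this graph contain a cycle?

DFS, tracking each vertex's parent; an edge to a visited non-parent vertex closes a cycle.
Start from 10:
visit 10 (parent –)
  visit 11 (parent 10)
    visit 3 (parent 11)
      visit 5 (parent 3)
        5–3: parent, skip
        visit 2 (parent 5)
          visit 0 (parent 2)
            visit 6 (parent 0)
              6–0: parent, skip
              visit 1 (parent 6)
                1–10: 10 visited and ≠ parent → cycle
Cycle: 10 – 11 – 3 – 5 – 2 – 0 – 6 – 1 – 10.

Yes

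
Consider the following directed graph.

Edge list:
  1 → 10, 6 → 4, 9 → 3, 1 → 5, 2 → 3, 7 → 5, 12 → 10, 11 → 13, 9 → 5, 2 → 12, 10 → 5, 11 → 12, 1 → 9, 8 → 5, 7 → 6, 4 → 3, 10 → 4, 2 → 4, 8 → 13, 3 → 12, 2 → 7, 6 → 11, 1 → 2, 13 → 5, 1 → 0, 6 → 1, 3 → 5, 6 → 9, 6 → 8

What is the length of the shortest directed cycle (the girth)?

For each vertex v, BFS finds the shortest path from v back to v.
The shortest such closed walk is 6 → 1 → 2 → 7 → 6, length 4.

4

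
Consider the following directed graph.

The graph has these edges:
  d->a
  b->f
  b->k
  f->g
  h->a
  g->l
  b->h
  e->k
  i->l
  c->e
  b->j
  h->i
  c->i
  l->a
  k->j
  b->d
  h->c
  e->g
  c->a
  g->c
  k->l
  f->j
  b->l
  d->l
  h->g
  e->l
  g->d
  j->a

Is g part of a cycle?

Yes

g is on a cycle iff g can reach itself via ≥1 edge.
g → c → e → g — yes.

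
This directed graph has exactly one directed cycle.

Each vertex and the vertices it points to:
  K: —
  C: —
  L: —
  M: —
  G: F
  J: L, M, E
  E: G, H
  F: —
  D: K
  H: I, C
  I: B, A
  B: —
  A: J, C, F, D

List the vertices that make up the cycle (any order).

A, E, H, I, J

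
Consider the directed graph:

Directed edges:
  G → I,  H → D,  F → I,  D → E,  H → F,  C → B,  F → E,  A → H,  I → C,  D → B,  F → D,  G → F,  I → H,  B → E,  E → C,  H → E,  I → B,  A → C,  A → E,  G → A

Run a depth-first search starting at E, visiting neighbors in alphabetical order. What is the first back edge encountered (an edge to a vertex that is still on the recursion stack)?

DFS from E (visiting neighbors in alphabetical order); mark gray on enter, black on exit:
E gray
  C gray
    B gray
      B→E: E is gray → back edge
First back edge: B → E.

B→E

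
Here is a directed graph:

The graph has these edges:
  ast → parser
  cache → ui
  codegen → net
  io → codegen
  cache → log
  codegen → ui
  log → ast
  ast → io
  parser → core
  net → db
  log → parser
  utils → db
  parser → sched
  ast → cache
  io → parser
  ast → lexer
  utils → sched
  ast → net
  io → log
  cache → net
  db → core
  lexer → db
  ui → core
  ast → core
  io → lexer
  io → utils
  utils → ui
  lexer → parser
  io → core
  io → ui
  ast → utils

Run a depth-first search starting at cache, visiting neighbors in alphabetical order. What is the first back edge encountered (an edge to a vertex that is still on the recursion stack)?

DFS from cache (visiting neighbors in alphabetical order); mark gray on enter, black on exit:
cache gray
  log gray
    ast gray
      ast→cache: cache is gray → back edge
First back edge: ast → cache.

ast→cache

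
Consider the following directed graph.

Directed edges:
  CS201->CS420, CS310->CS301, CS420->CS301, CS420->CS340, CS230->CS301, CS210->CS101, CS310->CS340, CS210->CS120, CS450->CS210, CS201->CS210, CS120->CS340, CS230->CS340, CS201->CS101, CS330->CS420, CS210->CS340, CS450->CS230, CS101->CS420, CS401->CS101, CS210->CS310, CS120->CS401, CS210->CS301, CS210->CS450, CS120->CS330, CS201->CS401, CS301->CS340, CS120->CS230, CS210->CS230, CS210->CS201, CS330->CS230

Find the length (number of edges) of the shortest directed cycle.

2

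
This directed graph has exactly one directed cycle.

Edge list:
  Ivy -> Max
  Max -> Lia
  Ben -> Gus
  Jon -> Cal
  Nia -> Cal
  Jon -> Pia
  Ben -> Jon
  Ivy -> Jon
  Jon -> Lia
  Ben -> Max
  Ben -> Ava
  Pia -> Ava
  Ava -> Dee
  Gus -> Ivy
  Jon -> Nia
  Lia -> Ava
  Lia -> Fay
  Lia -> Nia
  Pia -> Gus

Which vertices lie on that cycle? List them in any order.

Gus, Ivy, Jon, Pia

DFS with gray/black marking from Gus:
Gus gray
  Ivy gray
    Max gray
      Lia gray
        Nia gray
          Cal gray
          Cal black
        Nia black
        Ava gray
          Dee gray
          Dee black
        Ava black
        Fay gray
        Fay black
      Lia black
    Max black
    Jon gray
      Jon→Nia: Nia black — skip
      Jon→Cal: Cal black — skip
      Jon→Lia: Lia black — skip
      Pia gray
        Pia→Gus: Gus is gray → back edge
Back edge closes the cycle Gus → Ivy → Jon → Pia → Gus; its vertices are {Gus, Ivy, Jon, Pia}.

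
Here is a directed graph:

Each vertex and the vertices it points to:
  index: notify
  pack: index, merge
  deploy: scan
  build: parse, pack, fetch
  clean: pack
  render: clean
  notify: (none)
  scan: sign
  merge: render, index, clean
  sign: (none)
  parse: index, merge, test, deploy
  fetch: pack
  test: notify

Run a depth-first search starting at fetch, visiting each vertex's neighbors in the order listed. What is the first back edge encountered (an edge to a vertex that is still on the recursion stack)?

clean->pack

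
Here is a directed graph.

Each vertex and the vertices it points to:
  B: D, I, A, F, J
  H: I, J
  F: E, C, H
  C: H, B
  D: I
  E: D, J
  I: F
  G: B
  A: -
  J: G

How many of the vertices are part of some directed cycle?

9

A vertex is on a directed cycle iff it belongs to a strongly connected component of size ≥ 2 (or has a self-loop).
The vertices on cycles are {B, C, D, E, F, G, H, I, J} — 9 in total.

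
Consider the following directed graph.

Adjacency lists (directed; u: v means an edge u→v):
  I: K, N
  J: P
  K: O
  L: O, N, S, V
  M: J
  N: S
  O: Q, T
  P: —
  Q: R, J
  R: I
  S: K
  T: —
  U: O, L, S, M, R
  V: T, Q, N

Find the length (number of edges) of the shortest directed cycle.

5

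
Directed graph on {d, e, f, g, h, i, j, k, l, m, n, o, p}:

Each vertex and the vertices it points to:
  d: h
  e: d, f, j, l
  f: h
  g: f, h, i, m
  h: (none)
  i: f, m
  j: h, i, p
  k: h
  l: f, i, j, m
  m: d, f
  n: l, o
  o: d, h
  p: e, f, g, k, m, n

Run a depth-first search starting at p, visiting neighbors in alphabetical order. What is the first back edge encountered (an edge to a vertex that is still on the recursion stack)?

j→p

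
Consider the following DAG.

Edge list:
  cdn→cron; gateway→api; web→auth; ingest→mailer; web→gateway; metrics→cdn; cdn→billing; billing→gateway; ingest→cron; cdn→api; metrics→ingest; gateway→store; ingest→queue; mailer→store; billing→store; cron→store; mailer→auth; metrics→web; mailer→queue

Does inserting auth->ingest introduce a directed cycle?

Yes

Adding auth→ingest creates a cycle iff ingest can already reach auth.
Path from ingest: ingest → mailer → auth.
So ingest → … → auth → ingest is a cycle.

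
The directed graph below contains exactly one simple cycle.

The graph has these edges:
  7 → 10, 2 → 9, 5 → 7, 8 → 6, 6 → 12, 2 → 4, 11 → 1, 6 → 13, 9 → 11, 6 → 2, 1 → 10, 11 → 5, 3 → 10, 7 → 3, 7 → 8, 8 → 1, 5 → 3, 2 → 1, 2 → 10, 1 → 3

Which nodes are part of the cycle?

2, 5, 6, 7, 8, 9, 11

DFS with gray/black marking from 8:
8 gray
  6 gray
    13 gray
    13 black
    2 gray
      1 gray
        10 gray
        10 black
        3 gray
          3→10: 10 black — skip
        3 black
      1 black
      9 gray
        11 gray
          5 gray
            7 gray
              7→3: 3 black — skip
              7→8: 8 is gray → back edge
Back edge closes the cycle 8 → 6 → 2 → 9 → 11 → 5 → 7 → 8; its vertices are {2, 5, 6, 7, 8, 9, 11}.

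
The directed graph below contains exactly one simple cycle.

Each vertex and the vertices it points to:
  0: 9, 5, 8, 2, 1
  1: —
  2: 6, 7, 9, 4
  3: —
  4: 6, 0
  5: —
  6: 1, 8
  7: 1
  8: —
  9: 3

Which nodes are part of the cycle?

0, 2, 4

DFS with gray/black marking from 2:
2 gray
  6 gray
    1 gray
    1 black
    8 gray
    8 black
  6 black
  7 gray
    7→1: 1 black — skip
  7 black
  9 gray
    3 gray
    3 black
  9 black
  4 gray
    4→6: 6 black — skip
    0 gray
      0→9: 9 black — skip
      5 gray
      5 black
      0→8: 8 black — skip
      0→2: 2 is gray → back edge
Back edge closes the cycle 2 → 4 → 0 → 2; its vertices are {0, 2, 4}.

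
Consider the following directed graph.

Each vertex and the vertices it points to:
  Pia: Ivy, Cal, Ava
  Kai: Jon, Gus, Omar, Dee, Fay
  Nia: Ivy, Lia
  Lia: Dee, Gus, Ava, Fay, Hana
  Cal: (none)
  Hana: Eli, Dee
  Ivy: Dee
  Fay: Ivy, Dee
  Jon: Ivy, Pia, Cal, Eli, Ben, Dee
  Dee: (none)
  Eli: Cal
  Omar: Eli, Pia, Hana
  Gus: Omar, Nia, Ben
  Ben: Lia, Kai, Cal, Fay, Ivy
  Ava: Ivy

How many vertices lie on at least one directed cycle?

6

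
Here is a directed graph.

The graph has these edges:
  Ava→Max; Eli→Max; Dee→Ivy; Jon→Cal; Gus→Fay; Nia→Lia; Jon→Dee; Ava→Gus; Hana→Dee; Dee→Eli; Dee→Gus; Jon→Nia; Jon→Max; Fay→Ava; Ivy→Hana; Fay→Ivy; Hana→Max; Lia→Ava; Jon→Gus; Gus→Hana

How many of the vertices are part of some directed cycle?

6

A vertex is on a directed cycle iff it belongs to a strongly connected component of size ≥ 2 (or has a self-loop).
The vertices on cycles are {Ava, Dee, Fay, Gus, Ivy, Hana} — 6 in total.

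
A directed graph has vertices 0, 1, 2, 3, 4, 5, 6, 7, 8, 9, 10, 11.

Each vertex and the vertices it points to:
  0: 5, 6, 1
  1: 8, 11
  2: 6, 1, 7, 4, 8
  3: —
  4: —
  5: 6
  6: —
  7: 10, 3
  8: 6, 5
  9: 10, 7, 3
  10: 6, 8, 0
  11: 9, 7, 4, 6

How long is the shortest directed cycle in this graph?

5

For each vertex v, BFS finds the shortest path from v back to v.
The shortest such closed walk is 1 → 11 → 7 → 10 → 0 → 1, length 5.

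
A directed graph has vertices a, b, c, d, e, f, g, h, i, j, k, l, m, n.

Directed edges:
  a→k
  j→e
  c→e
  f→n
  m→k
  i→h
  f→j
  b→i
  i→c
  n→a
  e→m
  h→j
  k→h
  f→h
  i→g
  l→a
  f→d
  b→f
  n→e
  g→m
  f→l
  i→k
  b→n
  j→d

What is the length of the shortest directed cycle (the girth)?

5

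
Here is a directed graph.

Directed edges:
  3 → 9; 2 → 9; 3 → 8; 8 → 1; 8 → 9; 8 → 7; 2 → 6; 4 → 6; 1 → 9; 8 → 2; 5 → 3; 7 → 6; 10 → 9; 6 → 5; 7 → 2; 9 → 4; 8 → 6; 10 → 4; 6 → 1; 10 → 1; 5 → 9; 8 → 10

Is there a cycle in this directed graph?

DFS with white/gray/black marking, starting from 6:
6 gray
  1 gray
    9 gray
      4 gray
        4→6: 6 is gray → back edge
Back edge found, so a cycle exists: 6 → 1 → 9 → 4 → 6.

Yes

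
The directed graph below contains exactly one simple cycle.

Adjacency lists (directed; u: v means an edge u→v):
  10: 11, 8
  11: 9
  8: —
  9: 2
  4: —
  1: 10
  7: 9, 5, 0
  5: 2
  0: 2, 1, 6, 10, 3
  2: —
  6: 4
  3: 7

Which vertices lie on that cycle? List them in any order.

0, 3, 7

DFS with gray/black marking from 7:
7 gray
  9 gray
    2 gray
    2 black
  9 black
  5 gray
    5→2: 2 black — skip
  5 black
  0 gray
    0→2: 2 black — skip
    1 gray
      10 gray
        11 gray
          11→9: 9 black — skip
        11 black
        8 gray
        8 black
      10 black
    1 black
    6 gray
      4 gray
      4 black
    6 black
    0→10: 10 black — skip
    3 gray
      3→7: 7 is gray → back edge
Back edge closes the cycle 7 → 0 → 3 → 7; its vertices are {0, 3, 7}.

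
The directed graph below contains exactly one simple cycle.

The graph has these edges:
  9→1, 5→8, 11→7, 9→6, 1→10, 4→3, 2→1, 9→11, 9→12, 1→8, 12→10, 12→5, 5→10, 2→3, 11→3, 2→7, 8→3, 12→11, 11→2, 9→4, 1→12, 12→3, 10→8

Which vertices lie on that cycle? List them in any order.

1, 2, 11, 12

DFS with gray/black marking from 1:
1 gray
  12 gray
    11 gray
      7 gray
      7 black
      3 gray
      3 black
      2 gray
        2→7: 7 black — skip
        2→1: 1 is gray → back edge
Back edge closes the cycle 1 → 12 → 11 → 2 → 1; its vertices are {1, 2, 11, 12}.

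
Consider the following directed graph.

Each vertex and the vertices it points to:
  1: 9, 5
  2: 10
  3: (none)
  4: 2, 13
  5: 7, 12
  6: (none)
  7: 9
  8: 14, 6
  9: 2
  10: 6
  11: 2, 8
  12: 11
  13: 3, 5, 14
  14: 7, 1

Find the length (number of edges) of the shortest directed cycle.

6

For each vertex v, BFS finds the shortest path from v back to v.
The shortest such closed walk is 14 → 1 → 5 → 12 → 11 → 8 → 14, length 6.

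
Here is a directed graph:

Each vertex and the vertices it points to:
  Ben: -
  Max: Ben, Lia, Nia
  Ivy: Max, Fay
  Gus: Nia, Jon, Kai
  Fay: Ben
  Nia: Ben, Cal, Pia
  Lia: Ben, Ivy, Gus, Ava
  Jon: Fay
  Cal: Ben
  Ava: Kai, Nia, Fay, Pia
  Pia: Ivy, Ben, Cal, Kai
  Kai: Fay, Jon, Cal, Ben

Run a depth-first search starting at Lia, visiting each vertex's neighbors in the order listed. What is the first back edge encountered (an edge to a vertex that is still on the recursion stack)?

DFS from Lia (visiting each vertex's neighbors in the order listed); mark gray on enter, black on exit:
Lia gray
  Ben gray
  Ben black
  Ivy gray
    Max gray
      Max→Ben: Ben black — skip
      Max→Lia: Lia is gray → back edge
First back edge: Max → Lia.

Max→Lia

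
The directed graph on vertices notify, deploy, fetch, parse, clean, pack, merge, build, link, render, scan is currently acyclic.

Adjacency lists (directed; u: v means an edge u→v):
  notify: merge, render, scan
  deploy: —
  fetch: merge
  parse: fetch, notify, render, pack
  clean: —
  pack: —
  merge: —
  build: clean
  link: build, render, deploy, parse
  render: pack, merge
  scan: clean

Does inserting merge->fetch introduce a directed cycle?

Adding merge→fetch creates a cycle iff fetch can already reach merge.
Path from fetch: fetch → merge.
So fetch → … → merge → fetch is a cycle.

Yes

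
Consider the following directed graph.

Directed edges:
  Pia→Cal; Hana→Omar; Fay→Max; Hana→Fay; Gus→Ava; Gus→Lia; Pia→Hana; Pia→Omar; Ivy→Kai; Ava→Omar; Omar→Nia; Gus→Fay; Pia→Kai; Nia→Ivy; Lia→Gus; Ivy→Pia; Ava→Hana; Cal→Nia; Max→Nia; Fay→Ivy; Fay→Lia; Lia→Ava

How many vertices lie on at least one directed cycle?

11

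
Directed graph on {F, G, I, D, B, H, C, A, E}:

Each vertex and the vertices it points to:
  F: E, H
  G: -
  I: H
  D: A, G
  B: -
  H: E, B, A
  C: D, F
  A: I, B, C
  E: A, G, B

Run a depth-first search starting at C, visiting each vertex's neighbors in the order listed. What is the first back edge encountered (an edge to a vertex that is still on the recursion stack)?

E→A

DFS from C (visiting each vertex's neighbors in the order listed); mark gray on enter, black on exit:
C gray
  D gray
    A gray
      I gray
        H gray
          E gray
            E→A: A is gray → back edge
First back edge: E → A.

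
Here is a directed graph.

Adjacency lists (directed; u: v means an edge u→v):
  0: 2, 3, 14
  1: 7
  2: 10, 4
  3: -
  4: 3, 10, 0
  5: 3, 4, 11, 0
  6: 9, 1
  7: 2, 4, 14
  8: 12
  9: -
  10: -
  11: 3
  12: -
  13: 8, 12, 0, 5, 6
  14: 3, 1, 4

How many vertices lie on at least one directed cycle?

6

A vertex is on a directed cycle iff it belongs to a strongly connected component of size ≥ 2 (or has a self-loop).
The vertices on cycles are {0, 1, 2, 4, 7, 14} — 6 in total.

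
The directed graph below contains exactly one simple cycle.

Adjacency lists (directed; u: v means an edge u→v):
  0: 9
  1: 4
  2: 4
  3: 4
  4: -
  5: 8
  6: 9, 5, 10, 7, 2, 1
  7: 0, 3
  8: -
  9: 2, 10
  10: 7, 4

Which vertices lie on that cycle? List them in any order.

0, 7, 9, 10

DFS with gray/black marking from 7:
7 gray
  0 gray
    9 gray
      2 gray
        4 gray
        4 black
      2 black
      10 gray
        10→7: 7 is gray → back edge
Back edge closes the cycle 7 → 0 → 9 → 10 → 7; its vertices are {0, 7, 9, 10}.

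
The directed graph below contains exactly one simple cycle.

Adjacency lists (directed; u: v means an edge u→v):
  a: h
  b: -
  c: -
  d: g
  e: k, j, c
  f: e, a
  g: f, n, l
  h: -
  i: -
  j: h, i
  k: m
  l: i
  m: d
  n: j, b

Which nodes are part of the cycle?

DFS with gray/black marking from g:
g gray
  f gray
    e gray
      k gray
        m gray
          d gray
            d→g: g is gray → back edge
Back edge closes the cycle g → f → e → k → m → d → g; its vertices are {d, e, f, g, k, m}.

d, e, f, g, k, m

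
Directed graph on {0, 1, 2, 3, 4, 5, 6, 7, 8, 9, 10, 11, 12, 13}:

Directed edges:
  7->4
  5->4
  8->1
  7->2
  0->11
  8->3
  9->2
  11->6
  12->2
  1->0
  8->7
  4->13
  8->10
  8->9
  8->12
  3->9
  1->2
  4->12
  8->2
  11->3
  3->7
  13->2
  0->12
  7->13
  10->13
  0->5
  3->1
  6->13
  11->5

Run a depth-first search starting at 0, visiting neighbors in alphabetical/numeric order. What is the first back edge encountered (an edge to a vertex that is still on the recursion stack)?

DFS from 0 (visiting neighbors in alphabetical/numeric order); mark gray on enter, black on exit:
0 gray
  5 gray
    4 gray
      12 gray
        2 gray
        2 black
      12 black
      13 gray
        13→2: 2 black — skip
      13 black
    4 black
  5 black
  11 gray
    3 gray
      1 gray
        1→0: 0 is gray → back edge
First back edge: 1 → 0.

1→0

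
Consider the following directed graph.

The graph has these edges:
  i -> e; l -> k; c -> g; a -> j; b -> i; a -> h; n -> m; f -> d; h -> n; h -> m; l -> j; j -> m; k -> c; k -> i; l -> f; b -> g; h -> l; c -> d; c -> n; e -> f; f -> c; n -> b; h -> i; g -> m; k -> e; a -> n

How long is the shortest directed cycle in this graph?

For each vertex v, BFS finds the shortest path from v back to v.
The shortest such closed walk is f → c → n → b → i → e → f, length 6.

6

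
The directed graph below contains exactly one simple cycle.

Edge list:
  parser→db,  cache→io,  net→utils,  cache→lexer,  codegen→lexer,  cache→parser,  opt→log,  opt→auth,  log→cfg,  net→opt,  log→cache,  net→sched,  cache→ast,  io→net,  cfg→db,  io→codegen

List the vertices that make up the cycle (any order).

io, log, net, opt, cache

DFS with gray/black marking from net:
net gray
  utils gray
  utils black
  sched gray
  sched black
  opt gray
    log gray
      cfg gray
        db gray
        db black
      cfg black
      cache gray
        lexer gray
        lexer black
        io gray
          io→net: net is gray → back edge
Back edge closes the cycle net → opt → log → cache → io → net; its vertices are {io, log, net, opt, cache}.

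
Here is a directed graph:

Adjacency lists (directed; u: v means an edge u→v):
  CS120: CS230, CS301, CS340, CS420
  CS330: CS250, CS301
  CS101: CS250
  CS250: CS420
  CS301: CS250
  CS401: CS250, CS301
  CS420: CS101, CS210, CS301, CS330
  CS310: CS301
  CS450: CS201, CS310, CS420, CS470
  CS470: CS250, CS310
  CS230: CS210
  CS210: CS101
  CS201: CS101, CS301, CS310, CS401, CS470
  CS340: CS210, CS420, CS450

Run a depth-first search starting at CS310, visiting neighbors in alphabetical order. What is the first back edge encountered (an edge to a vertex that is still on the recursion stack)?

CS101->CS250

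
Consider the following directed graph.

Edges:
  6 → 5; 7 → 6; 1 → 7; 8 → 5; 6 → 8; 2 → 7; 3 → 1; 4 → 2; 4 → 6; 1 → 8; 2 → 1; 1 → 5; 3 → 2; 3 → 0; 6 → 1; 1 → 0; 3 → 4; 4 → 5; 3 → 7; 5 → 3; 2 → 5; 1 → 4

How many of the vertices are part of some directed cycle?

8

A vertex is on a directed cycle iff it belongs to a strongly connected component of size ≥ 2 (or has a self-loop).
The vertices on cycles are {1, 2, 3, 4, 5, 6, 7, 8} — 8 in total.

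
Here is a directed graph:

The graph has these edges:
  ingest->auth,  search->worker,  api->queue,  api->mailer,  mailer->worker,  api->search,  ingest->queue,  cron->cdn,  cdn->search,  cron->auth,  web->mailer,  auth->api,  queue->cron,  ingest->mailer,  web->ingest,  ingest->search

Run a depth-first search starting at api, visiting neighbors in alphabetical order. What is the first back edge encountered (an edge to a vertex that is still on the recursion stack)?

auth->api

DFS from api (visiting neighbors in alphabetical order); mark gray on enter, black on exit:
api gray
  mailer gray
    worker gray
    worker black
  mailer black
  queue gray
    cron gray
      auth gray
        auth→api: api is gray → back edge
First back edge: auth → api.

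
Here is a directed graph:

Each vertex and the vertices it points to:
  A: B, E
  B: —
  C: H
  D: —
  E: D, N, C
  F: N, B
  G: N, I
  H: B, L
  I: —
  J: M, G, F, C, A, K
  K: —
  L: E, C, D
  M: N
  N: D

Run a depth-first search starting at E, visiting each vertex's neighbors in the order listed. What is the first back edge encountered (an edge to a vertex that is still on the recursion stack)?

L→E

DFS from E (visiting each vertex's neighbors in the order listed); mark gray on enter, black on exit:
E gray
  D gray
  D black
  N gray
    N→D: D black — skip
  N black
  C gray
    H gray
      B gray
      B black
      L gray
        L→E: E is gray → back edge
First back edge: L → E.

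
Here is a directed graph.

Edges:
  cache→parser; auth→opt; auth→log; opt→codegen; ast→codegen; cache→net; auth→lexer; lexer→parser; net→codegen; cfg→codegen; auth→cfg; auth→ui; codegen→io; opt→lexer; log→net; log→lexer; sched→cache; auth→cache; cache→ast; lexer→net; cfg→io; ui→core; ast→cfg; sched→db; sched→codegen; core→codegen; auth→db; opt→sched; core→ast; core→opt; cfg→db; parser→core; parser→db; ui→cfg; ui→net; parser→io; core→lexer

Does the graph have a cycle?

Yes

DFS with white/gray/black marking, starting from cache:
cache gray
  net gray
    codegen gray
      io gray
      io black
    codegen black
  net black
  ast gray
    cfg gray
      db gray
      db black
      cfg→io: io black — skip
      cfg→codegen: codegen black — skip
    cfg black
    ast→codegen: codegen black — skip
  ast black
  parser gray
    parser→io: io black — skip
    parser→db: db black — skip
    core gray
      core→ast: ast black — skip
      core→codegen: codegen black — skip
      opt gray
        sched gray
          sched→cache: cache is gray → back edge
Back edge found, so a cycle exists: cache → parser → core → opt → sched → cache.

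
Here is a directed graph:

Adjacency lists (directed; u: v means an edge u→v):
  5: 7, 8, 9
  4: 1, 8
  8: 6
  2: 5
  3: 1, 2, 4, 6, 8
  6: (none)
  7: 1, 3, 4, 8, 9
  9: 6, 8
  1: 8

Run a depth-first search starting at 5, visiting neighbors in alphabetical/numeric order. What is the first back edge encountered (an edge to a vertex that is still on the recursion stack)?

DFS from 5 (visiting neighbors in alphabetical/numeric order); mark gray on enter, black on exit:
5 gray
  7 gray
    1 gray
      8 gray
        6 gray
        6 black
      8 black
    1 black
    3 gray
      3→1: 1 black — skip
      2 gray
        2→5: 5 is gray → back edge
First back edge: 2 → 5.

2→5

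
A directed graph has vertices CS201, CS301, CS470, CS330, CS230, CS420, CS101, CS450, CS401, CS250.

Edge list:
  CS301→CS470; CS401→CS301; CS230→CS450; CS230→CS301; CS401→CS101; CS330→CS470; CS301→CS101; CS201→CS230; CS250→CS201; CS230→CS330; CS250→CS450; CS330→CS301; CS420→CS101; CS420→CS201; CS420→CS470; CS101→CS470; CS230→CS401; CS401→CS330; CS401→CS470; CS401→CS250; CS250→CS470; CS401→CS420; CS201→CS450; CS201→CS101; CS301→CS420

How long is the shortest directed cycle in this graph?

For each vertex v, BFS finds the shortest path from v back to v.
The shortest such closed walk is CS201 → CS230 → CS301 → CS420 → CS201, length 4.

4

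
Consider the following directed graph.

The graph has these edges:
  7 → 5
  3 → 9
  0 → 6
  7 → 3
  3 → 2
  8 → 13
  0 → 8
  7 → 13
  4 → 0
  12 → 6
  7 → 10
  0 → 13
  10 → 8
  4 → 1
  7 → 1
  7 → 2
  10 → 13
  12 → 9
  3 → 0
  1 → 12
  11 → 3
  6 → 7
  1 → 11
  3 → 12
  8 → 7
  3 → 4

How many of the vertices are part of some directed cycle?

A vertex is on a directed cycle iff it belongs to a strongly connected component of size ≥ 2 (or has a self-loop).
The vertices on cycles are {0, 1, 3, 4, 6, 7, 8, 10, 11, 12} — 10 in total.

10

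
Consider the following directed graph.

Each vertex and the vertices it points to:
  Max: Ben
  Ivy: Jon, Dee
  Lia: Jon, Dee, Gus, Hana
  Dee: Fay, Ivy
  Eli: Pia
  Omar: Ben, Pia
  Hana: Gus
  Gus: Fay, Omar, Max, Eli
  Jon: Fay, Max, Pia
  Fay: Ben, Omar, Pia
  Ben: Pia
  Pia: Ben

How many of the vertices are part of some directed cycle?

A vertex is on a directed cycle iff it belongs to a strongly connected component of size ≥ 2 (or has a self-loop).
The vertices on cycles are {Ben, Dee, Ivy, Pia} — 4 in total.

4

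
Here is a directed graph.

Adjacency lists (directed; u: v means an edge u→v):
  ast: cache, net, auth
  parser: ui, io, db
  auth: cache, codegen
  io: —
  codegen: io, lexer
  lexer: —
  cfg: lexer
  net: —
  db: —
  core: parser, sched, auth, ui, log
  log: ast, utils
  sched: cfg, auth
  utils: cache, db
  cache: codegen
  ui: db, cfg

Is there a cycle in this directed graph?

No

DFS with white/gray/black marking, starting from net:
net gray
net black
ast gray
  cache gray
    codegen gray
      io gray
      io black
      lexer gray
      lexer black
    codegen black
  cache black
  ast→net: net black — skip
  auth gray
    auth→cache: cache black — skip
    auth→codegen: codegen black — skip
  auth black
ast black
parser gray
  ui gray
    db gray
    db black
    cfg gray
      cfg→lexer: lexer black — skip
    cfg black
  ui black
  parser→io: io black — skip
  parser→db: db black — skip
parser black
core gray
  core→parser: parser black — skip
  sched gray
    sched→cfg: cfg black — skip
    sched→auth: auth black — skip
  sched black
  core→auth: auth black — skip
  core→ui: ui black — skip
  log gray
    log→ast: ast black — skip
    utils gray
      utils→cache: cache black — skip
      utils→db: db black — skip
    utils black
  log black
core black
Every edge goes to a white or black vertex — no back edge, so the graph is acyclic.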